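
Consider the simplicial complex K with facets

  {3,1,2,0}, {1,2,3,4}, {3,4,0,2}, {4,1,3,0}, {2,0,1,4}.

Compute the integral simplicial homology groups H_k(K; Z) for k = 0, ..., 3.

H_0 = Z,  H_1 = 0,  H_2 = 0,  H_3 = Z.

Fix the vertex order 0 < 1 < 2 < 3 < 4 and write every simplex with vertices in increasing order. Then dim K = 3 and the simplices of K are:

  0-simplices (5): [0], [1], [2], [3], [4]
  1-simplices (10): [0,1], [0,2], [0,3], [0,4], [1,2], [1,3], [1,4], [2,3], [2,4], [3,4]
  2-simplices (10): [0,1,2], [0,1,3], [0,1,4], [0,2,3], [0,2,4], [0,3,4], [1,2,3], [1,2,4], [1,3,4], [2,3,4]
  3-simplices (5): [0,1,2,3], [0,1,2,4], [0,1,3,4], [0,2,3,4], [1,2,3,4]

Hence C_0 ≅ Z^5, C_1 ≅ Z^10, C_2 ≅ Z^10, C_3 ≅ Z^5.

∂_1: C_1 → C_0 sends each edge [p,q] (with p < q) to q − p.
As a 5×10 matrix over Z this has rank 4, with invariant factors (1,1,1,1).

Boundary ∂_2: C_2 → C_1 sends each 2-simplex [p,q,r] to [q,r] − [p,r] + [p,q]. For instance
  ∂[1,2,4] = [2,4] − [1,4] + [1,2],
  ∂[2,3,4] = [3,4] − [2,4] + [2,3].
As a 10×10 matrix over Z this has rank 6, with invariant factors (1,1,1,1,1,1).

The boundary map ∂_3: C_3 → C_2 sends each 3-simplex σ to the alternating sum Σ_i (−1)^i (σ with its i-th vertex removed). For instance
  ∂[0,2,3,4] = [2,3,4] − [0,3,4] + [0,2,4] − [0,2,3],
  ∂[0,1,3,4] = [1,3,4] − [0,3,4] + [0,1,4] − [0,1,3].
As a 10×5 matrix over Z this has rank 4, with invariant factors (1,1,1,1).

From H_k ≅ ker(∂_k) / im(∂_{k+1}) we obtain:

  H_0: rank C_0 − rank ∂_1 = 5 − 4 = 1, and the invariant factors of ∂_1 are all 1, so H_0 ≅ Z.
  H_1: rank ker ∂_1 − rank ∂_2 = (10 − 4) − 6 = 0, and the invariant factors of ∂_2 are all 1, so H_1 ≅ 0.
  H_2: rank ker ∂_2 − rank ∂_3 = (10 − 6) − 4 = 0, and the invariant factors of ∂_3 are all 1, so H_2 ≅ 0.
  H_3: rank ker ∂_3 − rank ∂_4 = (5 − 4) − 0 = 1, and there is no ∂_4, so H_3 ≅ Z.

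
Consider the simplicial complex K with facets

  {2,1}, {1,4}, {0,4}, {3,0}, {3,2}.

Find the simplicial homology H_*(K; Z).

H_0 = Z,  H_1 = Z.

Take the total order 0 < 1 < 2 < 3 < 4 on the vertex set. Then K (dimension 1) consists of the simplices:

  0-simplices (5): [0], [1], [2], [3], [4]
  1-simplices (5): [0,3], [0,4], [1,2], [1,4], [2,3]

giving chain groups C_0 ≅ Z^5, C_1 ≅ Z^5.

∂_1: C_1 → C_0 maps an edge to its endpoints' difference, ∂[p,q] = q − p.
As a 5×5 matrix over Z this has rank 4, with invariant factors (1,1,1,1).

From H_k ≅ ker(∂_k) / im(∂_{k+1}) we obtain:

  H_0: rank C_0 − rank ∂_1 = 5 − 4 = 1, and the invariant factors of ∂_1 are all 1, so H_0 = Z.
  H_1: rank ker ∂_1 − rank ∂_2 = (5 − 4) − 0 = 1, and there is no ∂_2, so H_1 = Z.

As a check, the Euler characteristic is 5 − 5 = 0, which agrees with 1 − 1 = 0.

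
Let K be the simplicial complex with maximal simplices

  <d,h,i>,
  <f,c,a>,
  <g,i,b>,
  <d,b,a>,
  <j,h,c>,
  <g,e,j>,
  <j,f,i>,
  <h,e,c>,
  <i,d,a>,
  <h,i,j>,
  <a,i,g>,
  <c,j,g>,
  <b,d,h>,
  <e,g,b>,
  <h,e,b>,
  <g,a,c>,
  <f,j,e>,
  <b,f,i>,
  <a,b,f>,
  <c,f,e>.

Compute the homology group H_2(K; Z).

Order the vertices as a < b < c < d < e < f < g < h < i < j. Listing each simplex with vertices in this order, K has dimension 2 with simplices:

  0-simplices (10): a, b, c, d, e, f, g, h, i, j
  1-simplices (30): ab, ac, ad, af, ag, ai, bd, be, bf, bg, bh, bi, ce, cf, cg, ch, cj, dh, di, ef, eg, eh, ej, fi, fj, gi, gj, hi, hj, ij
  2-simplices (20): abd, abf, acf, acg, adi, agi, bdh, beg, beh, bfi, bgi, cef, ceh, cgj, chj, dhi, efj, egj, fij, hij

so the chain groups are C_0 ≅ Z^10, C_1 ≅ Z^30, C_2 ≅ Z^20.

The boundary map ∂_1: C_1 → C_0 maps an edge to its endpoints' difference, ∂[p,q] = q − p.
The resulting 10×30 matrix has rank 9, and its Smith normal form has invariant factors (1,1,1,1,1,1,1,1,1).

∂_2: C_2 → C_1 maps a triangle to the signed sum of its edges. For instance
  ∂beh = eh − bh + be,
  ∂efj = fj − ej + ef.
As a 30×20 matrix over Z this has rank 20, with invariant factors (1,1,1,1,1,1,1,1,1,1,1,1,1,1,1,1,1,1,1,2).

Computing H_k = (kernel of ∂_k) / (image of ∂_{k+1}):

  H_2: rank ker ∂_2 − rank ∂_3 = (20 − 20) − 0 = 0, and there is no ∂_3, so H_2 ≅ 0.

H_2 = 0.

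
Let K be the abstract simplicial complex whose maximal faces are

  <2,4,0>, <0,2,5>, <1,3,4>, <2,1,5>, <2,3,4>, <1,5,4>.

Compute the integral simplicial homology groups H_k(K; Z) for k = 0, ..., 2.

H_0 ≅ Z,  H_1 ≅ Z,  H_2 = 0.

We work with the vertex ordering 0 < 1 < 2 < 3 < 4 < 5. The simplices of K, each written with vertices in increasing order, are:

  0-simplices (6): [0], [1], [2], [3], [4], [5]
  1-simplices (12): [0,2], [0,4], [0,5], [1,2], [1,3], [1,4], [1,5], [2,3], [2,4], [2,5], [3,4], [4,5]
  2-simplices (6): [0,2,4], [0,2,5], [1,2,5], [1,3,4], [1,4,5], [2,3,4]

Hence C_0 ≅ Z^6, C_1 ≅ Z^12, C_2 ≅ Z^6.

∂_1: C_1 → C_0 is given by ∂[p,q] = [q] − [p]. For instance
  ∂[0,5] = [5] − [0].
As a 6×12 matrix over Z this has rank 5, with invariant factors (1,1,1,1,1).

The boundary map ∂_2: C_2 → C_1 acts by ∂[p,q,r] = [q,r] − [p,r] + [p,q]. For instance
  ∂[1,3,4] = [3,4] − [1,4] + [1,3],
  ∂[2,3,4] = [3,4] − [2,4] + [2,3].
The 12×6 boundary matrix has rank 6 and Smith normal form diag(1,1,1,1,1,1).

From H_k ≅ ker(∂_k) / im(∂_{k+1}) we obtain:

  H_0: rank C_0 − rank ∂_1 = 6 − 5 = 1, and the invariant factors of ∂_1 are all 1, so H_0 ≅ Z.
  H_1: rank ker ∂_1 − rank ∂_2 = (12 − 5) − 6 = 1, and the invariant factors of ∂_2 are all 1, so H_1 ≅ Z.
  H_2: rank ker ∂_2 − rank ∂_3 = (6 − 6) − 0 = 0, and there is no ∂_3, so H_2 ≅ 0.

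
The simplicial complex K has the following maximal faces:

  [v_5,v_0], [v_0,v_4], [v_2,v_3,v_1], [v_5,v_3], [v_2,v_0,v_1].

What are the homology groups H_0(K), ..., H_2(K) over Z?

H_0 = Z,  H_1 = Z,  H_2 = 0.

Order the vertices as v_0 < v_1 < v_2 < v_3 < v_4 < v_5. Listing each simplex with vertices in this order, K has dimension 2 with simplices:

  0-simplices (6): [v_0], [v_1], [v_2], [v_3], [v_4], [v_5]
  1-simplices (8): [v_0,v_1], [v_0,v_2], [v_0,v_4], [v_0,v_5], [v_1,v_2], [v_1,v_3], [v_2,v_3], [v_3,v_5]
  2-simplices (2): [v_0,v_1,v_2], [v_1,v_2,v_3]

giving chain groups C_0 ≅ Z^6, C_1 ≅ Z^8, C_2 ≅ Z^2.

The boundary map ∂_1: C_1 → C_0 sends each edge [p,q] (with p < q) to q − p. For instance
  ∂[v_1,v_2] = [v_2] − [v_1].
As a 6×8 matrix over Z this has rank 5, with invariant factors (1,1,1,1,1).

Boundary ∂_2: C_2 → C_1 maps a triangle to the signed sum of its edges. For instance
  ∂[v_1,v_2,v_3] = [v_2,v_3] − [v_1,v_3] + [v_1,v_2],
  ∂[v_0,v_1,v_2] = [v_1,v_2] − [v_0,v_2] + [v_0,v_1].
The 8×2 boundary matrix has rank 2 and Smith normal form diag(1,1).

Reading off H_k = ker ∂_k / im ∂_{k+1}:

  H_0: rank C_0 − rank ∂_1 = 6 − 5 = 1, and the invariant factors of ∂_1 are all 1, so H_0 ≅ Z.
  H_1: rank ker ∂_1 − rank ∂_2 = (8 − 5) − 2 = 1, and the invariant factors of ∂_2 are all 1, so H_1 ≅ Z.
  H_2: rank ker ∂_2 − rank ∂_3 = (2 − 2) − 0 = 0, and there is no ∂_3, so H_2 ≅ 0.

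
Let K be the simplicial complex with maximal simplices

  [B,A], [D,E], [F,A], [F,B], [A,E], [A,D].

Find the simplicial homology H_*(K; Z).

H_0 = Z,  H_1 = Z^2.

K has 5 vertices, 6 edges.
rank ∂_0 = 0, rank ∂_1 = 4 ⇒ b_0 = 5 − 0 − 4 = 1; all invariant factors of ∂_1 are 1 so no torsion. So H_0 = Z.
rank ∂_1 = 4, rank ∂_2 = 0 ⇒ b_1 = 6 − 4 − 0 = 2. So H_1 = Z^2.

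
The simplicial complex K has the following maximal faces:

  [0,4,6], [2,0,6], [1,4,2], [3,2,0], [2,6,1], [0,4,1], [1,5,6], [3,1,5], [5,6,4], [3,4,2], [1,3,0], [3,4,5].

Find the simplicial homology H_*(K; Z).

Take the total order 0 < 1 < 2 < 3 < 4 < 5 < 6 on the vertex set. Then K (dimension 2) consists of the simplices:

  0-simplices (7): [0], [1], [2], [3], [4], [5], [6]
  1-simplices (18): [0,1], [0,2], [0,3], [0,4], [0,6], [1,2], [1,3], [1,4], [1,5], [1,6], [2,3], [2,4], [2,6], [3,4], [3,5], [4,5], [4,6], [5,6]
  2-simplices (12): [0,1,3], [0,1,4], [0,2,3], [0,2,6], [0,4,6], [1,2,4], [1,2,6], [1,3,5], [1,5,6], [2,3,4], [3,4,5], [4,5,6]

giving chain groups C_0 ≅ Z^7, C_1 ≅ Z^18, C_2 ≅ Z^12.

The boundary map ∂_1: C_1 → C_0 sends each edge [p,q] (with p < q) to q − p. For instance
  ∂[0,6] = [6] − [0].
This gives a 7×18 integer matrix of rank 6; reducing to Smith normal form yields diagonal entries (1,1,1,1,1,1).

The boundary map ∂_2: C_2 → C_1 maps a triangle to the signed sum of its edges. For instance
  ∂[1,5,6] = [5,6] − [1,6] + [1,5],
  ∂[4,5,6] = [5,6] − [4,6] + [4,5].
This gives a 18×12 integer matrix of rank 12; reducing to Smith normal form yields diagonal entries (1,1,1,1,1,1,1,1,1,1,1,2).

Now H_k = ker ∂_k / im ∂_{k+1}, so:

  H_0: rank C_0 − rank ∂_1 = 7 − 6 = 1, and the invariant factors of ∂_1 are all 1, so H_0 ≅ Z.
  H_1: rank ker ∂_1 − rank ∂_2 = (18 − 6) − 12 = 0, and ∂_2 has invariant factor 2 > 1, so H_1 ≅ Z/2Z.
  H_2: rank ker ∂_2 − rank ∂_3 = (12 − 12) − 0 = 0, and there is no ∂_3, so H_2 ≅ 0.

(K is a triangulation of the real projective plane RP^2.)

H_0 ≅ Z,  H_1 ≅ Z/2Z,  H_2 = 0.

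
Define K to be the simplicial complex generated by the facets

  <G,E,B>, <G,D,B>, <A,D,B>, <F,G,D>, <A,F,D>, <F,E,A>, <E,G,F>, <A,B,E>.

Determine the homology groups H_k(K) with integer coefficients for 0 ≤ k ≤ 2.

We work with the vertex ordering A < B < D < E < F < G. The simplices of K, each written with vertices in increasing order, are:

  0-simplices (6): A, B, D, E, F, G
  1-simplices (12): AB, AD, AE, AF, BD, BE, BG, DF, DG, EF, EG, FG
  2-simplices (8): ABD, ABE, ADF, AEF, BDG, BEG, DFG, EFG

Hence C_0 ≅ Z^6, C_1 ≅ Z^12, C_2 ≅ Z^8.

∂_1: C_1 → C_0 sends each edge [p,q] (with p < q) to q − p.
This gives a 6×12 integer matrix of rank 5; reducing to Smith normal form yields diagonal entries (1,1,1,1,1).

The boundary map ∂_2: C_2 → C_1 maps a triangle to the signed sum of its edges. For instance
  ∂EFG = FG − EG + EF,
  ∂ABE = BE − AE + AB.
As a 12×8 matrix over Z this has rank 7, with invariant factors (1,1,1,1,1,1,1).

Computing H_k = (kernel of ∂_k) / (image of ∂_{k+1}):

  H_0: rank C_0 − rank ∂_1 = 6 − 5 = 1, and the invariant factors of ∂_1 are all 1, so H_0 ≅ Z.
  H_1: rank ker ∂_1 − rank ∂_2 = (12 − 5) − 7 = 0, and the invariant factors of ∂_2 are all 1, so H_1 ≅ 0.
  H_2: rank ker ∂_2 − rank ∂_3 = (8 − 7) − 0 = 1, and there is no ∂_3, so H_2 ≅ Z.

As a check, the Euler characteristic is 6 − 12 + 8 = 2, which agrees with 1 − 0 + 1 = 2.

H_0 = Z,  H_1 = 0,  H_2 = Z.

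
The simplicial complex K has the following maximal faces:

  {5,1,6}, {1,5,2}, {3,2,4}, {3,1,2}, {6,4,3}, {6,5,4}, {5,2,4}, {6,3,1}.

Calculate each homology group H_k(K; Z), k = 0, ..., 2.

Order the vertices as 1 < 2 < 3 < 4 < 5 < 6. Listing each simplex with vertices in this order, K has dimension 2 with simplices:

  0-simplices (6): [1], [2], [3], [4], [5], [6]
  1-simplices (12): [1,2], [1,3], [1,5], [1,6], [2,3], [2,4], [2,5], [3,4], [3,6], [4,5], [4,6], [5,6]
  2-simplices (8): [1,2,3], [1,2,5], [1,3,6], [1,5,6], [2,3,4], [2,4,5], [3,4,6], [4,5,6]

giving chain groups C_0 ≅ Z^6, C_1 ≅ Z^12, C_2 ≅ Z^8.

Boundary ∂_1: C_1 → C_0 maps an edge to its endpoints' difference, ∂[p,q] = q − p. For instance
  ∂[4,6] = [6] − [4].
The resulting 6×12 matrix has rank 5, and its Smith normal form has invariant factors (1,1,1,1,1).

∂_2: C_2 → C_1 acts by ∂[p,q,r] = [q,r] − [p,r] + [p,q]. For instance
  ∂[1,5,6] = [5,6] − [1,6] + [1,5],
  ∂[1,2,3] = [2,3] − [1,3] + [1,2].
As a 12×8 matrix over Z this has rank 7, with invariant factors (1,1,1,1,1,1,1).

Computing H_k = (kernel of ∂_k) / (image of ∂_{k+1}):

  H_0: rank C_0 − rank ∂_1 = 6 − 5 = 1, and the invariant factors of ∂_1 are all 1, so H_0 ≅ Z.
  H_1: rank ker ∂_1 − rank ∂_2 = (12 − 5) − 7 = 0, and the invariant factors of ∂_2 are all 1, so H_1 ≅ 0.
  H_2: rank ker ∂_2 − rank ∂_3 = (8 − 7) − 0 = 1, and there is no ∂_3, so H_2 ≅ Z.

(K is a triangulation of the 2-sphere S^2.)

H_0 ≅ Z,  H_1 = 0,  H_2 ≅ Z.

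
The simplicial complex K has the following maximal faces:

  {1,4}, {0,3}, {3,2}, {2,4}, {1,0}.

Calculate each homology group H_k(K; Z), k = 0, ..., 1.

H_0 ≅ Z,  H_1 ≅ Z.

K has 5 vertices, 5 edges.
rank ∂_0 = 0, rank ∂_1 = 4 ⇒ b_0 = 5 − 0 − 4 = 1; all invariant factors of ∂_1 are 1 so no torsion. So H_0 = Z.
rank ∂_1 = 4, rank ∂_2 = 0 ⇒ b_1 = 5 − 4 − 0 = 1. So H_1 = Z.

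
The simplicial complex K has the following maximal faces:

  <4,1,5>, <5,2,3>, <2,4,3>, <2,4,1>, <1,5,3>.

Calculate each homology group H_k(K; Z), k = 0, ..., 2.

H_0 ≅ Z,  H_1 ≅ Z,  H_2 = 0.

Take the total order 1 < 2 < 3 < 4 < 5 on the vertex set. Then K (dimension 2) consists of the simplices:

  0-simplices (5): [1], [2], [3], [4], [5]
  1-simplices (10): [1,2], [1,3], [1,4], [1,5], [2,3], [2,4], [2,5], [3,4], [3,5], [4,5]
  2-simplices (5): [1,2,4], [1,3,5], [1,4,5], [2,3,4], [2,3,5]

giving chain groups C_0 ≅ Z^5, C_1 ≅ Z^10, C_2 ≅ Z^5.

∂_1: C_1 → C_0 maps an edge to its endpoints' difference, ∂[p,q] = q − p. For instance
  ∂[1,5] = [5] − [1].
The 5×10 boundary matrix has rank 4 and Smith normal form diag(1,1,1,1).

Boundary ∂_2: C_2 → C_1 sends each 2-simplex [p,q,r] to [q,r] − [p,r] + [p,q]. For instance
  ∂[2,3,5] = [3,5] − [2,5] + [2,3],
  ∂[1,2,4] = [2,4] − [1,4] + [1,2].
As a 10×5 matrix over Z this has rank 5, with invariant factors (1,1,1,1,1).

From H_k ≅ ker(∂_k) / im(∂_{k+1}) we obtain:

  H_0: rank C_0 − rank ∂_1 = 5 − 4 = 1, and the invariant factors of ∂_1 are all 1, so H_0 ≅ Z.
  H_1: rank ker ∂_1 − rank ∂_2 = (10 − 4) − 5 = 1, and the invariant factors of ∂_2 are all 1, so H_1 ≅ Z.
  H_2: rank ker ∂_2 − rank ∂_3 = (5 − 5) − 0 = 0, and there is no ∂_3, so H_2 ≅ 0.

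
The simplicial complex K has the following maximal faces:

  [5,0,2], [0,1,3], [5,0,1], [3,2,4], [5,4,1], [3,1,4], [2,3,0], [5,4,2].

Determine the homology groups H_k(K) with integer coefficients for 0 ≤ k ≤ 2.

H_0 = Z,  H_1 = 0,  H_2 = Z.

Take the total order 0 < 1 < 2 < 3 < 4 < 5 on the vertex set. Then K (dimension 2) consists of the simplices:

  0-simplices (6): [0], [1], [2], [3], [4], [5]
  1-simplices (12): [0,1], [0,2], [0,3], [0,5], [1,3], [1,4], [1,5], [2,3], [2,4], [2,5], [3,4], [4,5]
  2-simplices (8): [0,1,3], [0,1,5], [0,2,3], [0,2,5], [1,3,4], [1,4,5], [2,3,4], [2,4,5]

Hence C_0 ≅ Z^6, C_1 ≅ Z^12, C_2 ≅ Z^8.

The boundary map ∂_1: C_1 → C_0 maps an edge to its endpoints' difference, ∂[p,q] = q − p.
The 6×12 boundary matrix has rank 5 and Smith normal form diag(1,1,1,1,1).

Boundary ∂_2: C_2 → C_1 acts by ∂[p,q,r] = [q,r] − [p,r] + [p,q]. For instance
  ∂[1,4,5] = [4,5] − [1,5] + [1,4],
  ∂[0,2,5] = [2,5] − [0,5] + [0,2].
The 12×8 boundary matrix has rank 7 and Smith normal form diag(1,1,1,1,1,1,1).

From H_k ≅ ker(∂_k) / im(∂_{k+1}) we obtain:

  H_0: rank C_0 − rank ∂_1 = 6 − 5 = 1, and the invariant factors of ∂_1 are all 1, so H_0 ≅ Z.
  H_1: rank ker ∂_1 − rank ∂_2 = (12 − 5) − 7 = 0, and the invariant factors of ∂_2 are all 1, so H_1 ≅ 0.
  H_2: rank ker ∂_2 − rank ∂_3 = (8 − 7) − 0 = 1, and there is no ∂_3, so H_2 ≅ Z.

As a check, the Euler characteristic is 6 − 12 + 8 = 2, which agrees with 1 − 0 + 1 = 2.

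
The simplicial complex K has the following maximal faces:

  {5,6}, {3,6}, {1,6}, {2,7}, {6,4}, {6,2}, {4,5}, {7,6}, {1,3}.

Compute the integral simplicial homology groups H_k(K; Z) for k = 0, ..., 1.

Order the vertices as 1 < 2 < 3 < 4 < 5 < 6 < 7. Listing each simplex with vertices in this order, K has dimension 1 with simplices:

  0-simplices (7): [1], [2], [3], [4], [5], [6], [7]
  1-simplices (9): [1,3], [1,6], [2,6], [2,7], [3,6], [4,5], [4,6], [5,6], [6,7]

so the chain groups are C_0 ≅ Z^7, C_1 ≅ Z^9.

The boundary map ∂_1: C_1 → C_0 maps an edge to its endpoints' difference, ∂[p,q] = q − p. For instance
  ∂[5,6] = [6] − [5].
The 7×9 boundary matrix has rank 6 and Smith normal form diag(1,1,1,1,1,1).

From H_k ≅ ker(∂_k) / im(∂_{k+1}) we obtain:

  H_0: rank C_0 − rank ∂_1 = 7 − 6 = 1, and the invariant factors of ∂_1 are all 1, so H_0 = Z.
  H_1: rank ker ∂_1 − rank ∂_2 = (9 − 6) − 0 = 3, and there is no ∂_2, so H_1 = Z^3.

As a check, the Euler characteristic is 7 − 9 = -2, which agrees with 1 − 3 = -2.

H_0 ≅ Z,  H_1 ≅ Z^3.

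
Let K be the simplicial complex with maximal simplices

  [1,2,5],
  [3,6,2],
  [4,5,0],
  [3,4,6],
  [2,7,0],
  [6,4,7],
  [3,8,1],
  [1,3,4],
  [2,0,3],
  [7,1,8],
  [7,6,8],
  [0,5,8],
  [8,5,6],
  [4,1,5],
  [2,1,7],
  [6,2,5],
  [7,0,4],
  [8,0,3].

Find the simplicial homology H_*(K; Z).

Order the vertices as 0 < 1 < 2 < 3 < 4 < 5 < 6 < 7 < 8. Listing each simplex with vertices in this order, K has dimension 2 with simplices:

  0-simplices (9): [0], [1], [2], [3], [4], [5], [6], [7], [8]
  1-simplices (27): (27 of them)
  2-simplices (18): [0,2,3], [0,2,7], [0,3,8], [0,4,5], [0,4,7], [0,5,8], [1,2,5], [1,2,7], [1,3,4], [1,3,8], [1,4,5], [1,7,8], [2,3,6], [2,5,6], [3,4,6], [4,6,7], [5,6,8], [6,7,8]

so the chain groups are C_0 ≅ Z^9, C_1 ≅ Z^27, C_2 ≅ Z^18.

Boundary ∂_1: C_1 → C_0 maps an edge to its endpoints' difference, ∂[p,q] = q − p.
The 9×27 boundary matrix has rank 8 and Smith normal form diag(1,1,1,1,1,1,1,1).

∂_2: C_2 → C_1 sends each 2-simplex [p,q,r] to [q,r] − [p,r] + [p,q]. For instance
  ∂[2,3,6] = [3,6] − [2,6] + [2,3],
  ∂[0,2,3] = [2,3] − [0,3] + [0,2].
The 27×18 boundary matrix has rank 17 and Smith normal form diag(1,1,1,1,1,1,1,1,1,1,1,1,1,1,1,1,1).

Now H_k = ker ∂_k / im ∂_{k+1}, so:

  H_0: rank C_0 − rank ∂_1 = 9 − 8 = 1, and the invariant factors of ∂_1 are all 1, so H_0 ≅ Z.
  H_1: rank ker ∂_1 − rank ∂_2 = (27 − 8) − 17 = 2, and the invariant factors of ∂_2 are all 1, so H_1 ≅ Z^2.
  H_2: rank ker ∂_2 − rank ∂_3 = (18 − 17) − 0 = 1, and there is no ∂_3, so H_2 ≅ Z.

As a check, the Euler characteristic is 9 − 27 + 18 = 0, which agrees with 1 − 2 + 1 = 0.

H_0 = Z,  H_1 = Z^2,  H_2 = Z.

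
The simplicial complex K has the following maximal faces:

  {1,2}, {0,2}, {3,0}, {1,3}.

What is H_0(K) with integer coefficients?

H_0 = Z.

Take the total order 0 < 1 < 2 < 3 on the vertex set. Then K (dimension 1) consists of the simplices:

  0-simplices (4): [0], [1], [2], [3]
  1-simplices (4): [0,2], [0,3], [1,2], [1,3]

Hence C_0 ≅ Z^4, C_1 ≅ Z^4.

The boundary map ∂_1: C_1 → C_0 maps an edge to its endpoints' difference, ∂[p,q] = q − p. For instance
  ∂[0,3] = [3] − [0].
The 4×4 boundary matrix has rank 3 and Smith normal form diag(1,1,1).

Computing H_k = (kernel of ∂_k) / (image of ∂_{k+1}):

  H_0: rank C_0 − rank ∂_1 = 4 − 3 = 1, and the invariant factors of ∂_1 are all 1, so H_0 ≅ Z.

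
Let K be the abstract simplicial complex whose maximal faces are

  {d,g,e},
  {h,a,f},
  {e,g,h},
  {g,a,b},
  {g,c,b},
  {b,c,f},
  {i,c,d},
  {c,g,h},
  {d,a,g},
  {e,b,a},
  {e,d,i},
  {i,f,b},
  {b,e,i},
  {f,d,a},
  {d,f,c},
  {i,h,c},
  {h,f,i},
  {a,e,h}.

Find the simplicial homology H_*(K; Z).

H_0 ≅ Z,  H_1 ≅ Z ⊕ Z/2Z,  H_2 = 0.

Order the vertices as a < b < c < d < e < f < g < h < i. Listing each simplex with vertices in this order, K has dimension 2 with simplices:

  0-simplices (9): a, b, c, d, e, f, g, h, i
  1-simplices (27): ab, ad, ae, af, ag, ah, bc, be, bf, bg, bi, cd, cf, cg, ch, ci, de, df, dg, di, eg, eh, ei, fh, fi, gh, hi
  2-simplices (18): abe, abg, adf, adg, aeh, afh, bcf, bcg, bei, bfi, cdf, cdi, cgh, chi, deg, dei, egh, fhi

Hence C_0 ≅ Z^9, C_1 ≅ Z^27, C_2 ≅ Z^18.

The boundary map ∂_1: C_1 → C_0 sends each edge [p,q] (with p < q) to q − p. For instance
  ∂ah = h − a.
This gives a 9×27 integer matrix of rank 8; reducing to Smith normal form yields diagonal entries (1,1,1,1,1,1,1,1).

The boundary map ∂_2: C_2 → C_1 sends each 2-simplex [p,q,r] to [q,r] − [p,r] + [p,q]. For instance
  ∂afh = fh − ah + af,
  ∂bcf = cf − bf + bc.
This gives a 27×18 integer matrix of rank 18; reducing to Smith normal form yields diagonal entries (1,1,1,1,1,1,1,1,1,1,1,1,1,1,1,1,1,2).

Now H_k = ker ∂_k / im ∂_{k+1}, so:

  H_0: rank C_0 − rank ∂_1 = 9 − 8 = 1, and the invariant factors of ∂_1 are all 1, so H_0 = Z.
  H_1: rank ker ∂_1 − rank ∂_2 = (27 − 8) − 18 = 1, and ∂_2 has invariant factor 2 > 1, so H_1 = Z ⊕ Z/2Z.
  H_2: rank ker ∂_2 − rank ∂_3 = (18 − 18) − 0 = 0, and there is no ∂_3, so H_2 = 0.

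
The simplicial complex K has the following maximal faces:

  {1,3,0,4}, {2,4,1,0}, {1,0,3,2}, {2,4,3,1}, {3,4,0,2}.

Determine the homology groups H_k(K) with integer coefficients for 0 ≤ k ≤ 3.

We work with the vertex ordering 0 < 1 < 2 < 3 < 4. The simplices of K, each written with vertices in increasing order, are:

  0-simplices (5): [0], [1], [2], [3], [4]
  1-simplices (10): [0,1], [0,2], [0,3], [0,4], [1,2], [1,3], [1,4], [2,3], [2,4], [3,4]
  2-simplices (10): [0,1,2], [0,1,3], [0,1,4], [0,2,3], [0,2,4], [0,3,4], [1,2,3], [1,2,4], [1,3,4], [2,3,4]
  3-simplices (5): [0,1,2,3], [0,1,2,4], [0,1,3,4], [0,2,3,4], [1,2,3,4]

so the chain groups are C_0 ≅ Z^5, C_1 ≅ Z^10, C_2 ≅ Z^10, C_3 ≅ Z^5.

∂_1: C_1 → C_0 sends each edge [p,q] (with p < q) to q − p. For instance
  ∂[2,4] = [4] − [2].
The 5×10 boundary matrix has rank 4 and Smith normal form diag(1,1,1,1).

∂_2: C_2 → C_1 maps a triangle to the signed sum of its edges. For instance
  ∂[1,3,4] = [3,4] − [1,4] + [1,3],
  ∂[0,1,4] = [1,4] − [0,4] + [0,1].
The resulting 10×10 matrix has rank 6, and its Smith normal form has invariant factors (1,1,1,1,1,1).

Boundary ∂_3: C_3 → C_2 sends each 3-simplex σ to the alternating sum Σ_i (−1)^i (σ with its i-th vertex removed). For instance
  ∂[0,1,2,3] = [1,2,3] − [0,2,3] + [0,1,3] − [0,1,2],
  ∂[0,1,3,4] = [1,3,4] − [0,3,4] + [0,1,4] − [0,1,3].
The resulting 10×5 matrix has rank 4, and its Smith normal form has invariant factors (1,1,1,1).

From H_k ≅ ker(∂_k) / im(∂_{k+1}) we obtain:

  H_0: rank C_0 − rank ∂_1 = 5 − 4 = 1, and the invariant factors of ∂_1 are all 1, so H_0 = Z.
  H_1: rank ker ∂_1 − rank ∂_2 = (10 − 4) − 6 = 0, and the invariant factors of ∂_2 are all 1, so H_1 = 0.
  H_2: rank ker ∂_2 − rank ∂_3 = (10 − 6) − 4 = 0, and the invariant factors of ∂_3 are all 1, so H_2 = 0.
  H_3: rank ker ∂_3 − rank ∂_4 = (5 − 4) − 0 = 1, and there is no ∂_4, so H_3 = Z.

(K is a triangulation of the 3-sphere S^3.)

H_0 = Z,  H_1 = 0,  H_2 = 0,  H_3 = Z.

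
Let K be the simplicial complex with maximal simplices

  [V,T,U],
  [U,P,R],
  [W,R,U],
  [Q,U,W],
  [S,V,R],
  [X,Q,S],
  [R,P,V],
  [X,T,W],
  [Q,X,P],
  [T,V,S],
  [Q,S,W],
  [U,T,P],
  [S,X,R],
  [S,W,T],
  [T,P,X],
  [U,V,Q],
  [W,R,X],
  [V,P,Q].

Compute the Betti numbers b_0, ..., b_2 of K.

b_0 = 1, b_1 = 1, b_2 = 0.

Fix the vertex order P < Q < R < S < T < U < V < W < X and write every simplex with vertices in increasing order. Then dim K = 2 and the simplices of K are:

  0-simplices (9): P, Q, R, S, T, U, V, W, X
  1-simplices (27): PQ, PR, PT, PU, PV, PX, QS, QU, QV, QW, QX, RS, RU, RV, RW, RX, ST, SV, SW, SX, TU, TV, TW, TX, UV, UW, WX
  2-simplices (18): PQV, PQX, PRU, PRV, PTU, PTX, QSW, QSX, QUV, QUW, RSV, RSX, RUW, RWX, STV, STW, TUV, TWX

Hence C_0 ≅ Z^9, C_1 ≅ Z^27, C_2 ≅ Z^18.

Boundary ∂_1: C_1 → C_0 is given by ∂[p,q] = [q] − [p].
The 9×27 boundary matrix has rank 8 and Smith normal form diag(1,1,1,1,1,1,1,1).

The boundary map ∂_2: C_2 → C_1 acts by ∂[p,q,r] = [q,r] − [p,r] + [p,q]. For instance
  ∂PQV = QV − PV + PQ,
  ∂PRV = RV − PV + PR.
As a 27×18 matrix over Z this has rank 18, with invariant factors (1,1,1,1,1,1,1,1,1,1,1,1,1,1,1,1,1,2).

Computing H_k = (kernel of ∂_k) / (image of ∂_{k+1}):

  H_0: rank C_0 − rank ∂_1 = 9 − 8 = 1, and the invariant factors of ∂_1 are all 1, so H_0 ≅ Z.
  H_1: rank ker ∂_1 − rank ∂_2 = (27 − 8) − 18 = 1, and ∂_2 has invariant factor 2 > 1, so H_1 ≅ Z ⊕ Z/2.
  H_2: rank ker ∂_2 − rank ∂_3 = (18 − 18) − 0 = 0, and there is no ∂_3, so H_2 ≅ 0.

(K is a triangulation of the Klein bottle.)

Hence the Betti numbers are b_0 = 1, b_1 = 1, b_2 = 0.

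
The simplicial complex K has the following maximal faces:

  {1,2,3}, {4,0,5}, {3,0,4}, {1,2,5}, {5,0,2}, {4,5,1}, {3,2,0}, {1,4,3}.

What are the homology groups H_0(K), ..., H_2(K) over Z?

We work with the vertex ordering 0 < 1 < 2 < 3 < 4 < 5. The simplices of K, each written with vertices in increasing order, are:

  0-simplices (6): [0], [1], [2], [3], [4], [5]
  1-simplices (12): [0,2], [0,3], [0,4], [0,5], [1,2], [1,3], [1,4], [1,5], [2,3], [2,5], [3,4], [4,5]
  2-simplices (8): [0,2,3], [0,2,5], [0,3,4], [0,4,5], [1,2,3], [1,2,5], [1,3,4], [1,4,5]

so the chain groups are C_0 ≅ Z^6, C_1 ≅ Z^12, C_2 ≅ Z^8.

∂_1: C_1 → C_0 sends each edge [p,q] (with p < q) to q − p. For instance
  ∂[0,5] = [5] − [0].
This gives a 6×12 integer matrix of rank 5; reducing to Smith normal form yields diagonal entries (1,1,1,1,1).

The boundary map ∂_2: C_2 → C_1 acts by ∂[p,q,r] = [q,r] − [p,r] + [p,q]. For instance
  ∂[1,2,3] = [2,3] − [1,3] + [1,2],
  ∂[1,2,5] = [2,5] − [1,5] + [1,2].
The resulting 12×8 matrix has rank 7, and its Smith normal form has invariant factors (1,1,1,1,1,1,1).

Reading off H_k = ker ∂_k / im ∂_{k+1}:

  H_0: rank C_0 − rank ∂_1 = 6 − 5 = 1, and the invariant factors of ∂_1 are all 1, so H_0 ≅ Z.
  H_1: rank ker ∂_1 − rank ∂_2 = (12 − 5) − 7 = 0, and the invariant factors of ∂_2 are all 1, so H_1 ≅ 0.
  H_2: rank ker ∂_2 − rank ∂_3 = (8 − 7) − 0 = 1, and there is no ∂_3, so H_2 ≅ Z.

As a check, the Euler characteristic is 6 − 12 + 8 = 2, which agrees with 1 − 0 + 1 = 2.

H_0 = Z,  H_1 = 0,  H_2 = Z.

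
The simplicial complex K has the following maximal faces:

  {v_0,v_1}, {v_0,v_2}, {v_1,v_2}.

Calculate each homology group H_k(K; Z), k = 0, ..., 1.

H_0 ≅ Z,  H_1 ≅ Z.

Fix the vertex order v_0 < v_1 < v_2 and write every simplex with vertices in increasing order. Then dim K = 1 and the simplices of K are:

  0-simplices (3): [v_0], [v_1], [v_2]
  1-simplices (3): [v_0,v_1], [v_0,v_2], [v_1,v_2]

Hence C_0 ≅ Z^3, C_1 ≅ Z^3.

Boundary ∂_1: C_1 → C_0 sends each edge [p,q] (with p < q) to q − p. For instance
  ∂[v_0,v_1] = [v_1] − [v_0].
This gives a 3×3 integer matrix of rank 2; reducing to Smith normal form yields diagonal entries (1,1).

From H_k ≅ ker(∂_k) / im(∂_{k+1}) we obtain:

  H_0: rank C_0 − rank ∂_1 = 3 − 2 = 1, and the invariant factors of ∂_1 are all 1, so H_0 = Z.
  H_1: rank ker ∂_1 − rank ∂_2 = (3 − 2) − 0 = 1, and there is no ∂_2, so H_1 = Z.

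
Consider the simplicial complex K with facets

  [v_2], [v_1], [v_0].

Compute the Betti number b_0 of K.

b_0 = 3.

Take the total order v_0 < v_1 < v_2 on the vertex set. Then K (dimension 0) consists of the simplices:

  0-simplices (3): [v_0], [v_1], [v_2]

giving chain groups C_0 ≅ Z^3.

Reading off H_k = ker ∂_k / im ∂_{k+1}:

  H_0: rank C_0 − rank ∂_1 = 3 − 0 = 3, and there is no ∂_1, so H_0 ≅ Z^3.

Hence the Betti numbers are b_0 = 3.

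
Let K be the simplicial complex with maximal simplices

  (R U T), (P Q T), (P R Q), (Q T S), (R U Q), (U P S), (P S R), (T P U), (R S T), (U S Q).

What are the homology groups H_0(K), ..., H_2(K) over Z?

H_0 ≅ Z,  H_1 ≅ Z_2,  H_2 = 0.

K has 6 vertices, 15 edges, 10 triangles.
rank ∂_0 = 0, rank ∂_1 = 5 ⇒ b_0 = 6 − 0 − 5 = 1; all invariant factors of ∂_1 are 1 so no torsion. So H_0 ≅ Z.
rank ∂_1 = 5, rank ∂_2 = 10 ⇒ b_1 = 15 − 5 − 10 = 0; ∂_2 has invariant factor(s) [2] giving torsion. So H_1 ≅ Z_2.
rank ∂_2 = 10, rank ∂_3 = 0 ⇒ b_2 = 10 − 10 − 0 = 0. So H_2 ≅ 0.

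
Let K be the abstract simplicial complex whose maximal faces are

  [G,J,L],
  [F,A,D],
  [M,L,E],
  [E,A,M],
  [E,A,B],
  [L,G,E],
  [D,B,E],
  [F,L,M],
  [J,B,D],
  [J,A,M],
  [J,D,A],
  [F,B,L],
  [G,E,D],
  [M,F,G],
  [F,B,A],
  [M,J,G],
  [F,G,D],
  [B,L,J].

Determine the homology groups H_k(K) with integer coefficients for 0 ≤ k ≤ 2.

We work with the vertex ordering A < B < D < E < F < G < J < L < M. The simplices of K, each written with vertices in increasing order, are:

  0-simplices (9): A, B, D, E, F, G, J, L, M
  1-simplices (27): AB, AD, AE, AF, AJ, AM, BD, BE, BF, BJ, BL, DE, DF, DG, DJ, EG, EL, EM, FG, FL, FM, GJ, GL, GM, JL, JM, LM
  2-simplices (18): ABE, ABF, ADF, ADJ, AEM, AJM, BDE, BDJ, BFL, BJL, DEG, DFG, EGL, ELM, FGM, FLM, GJL, GJM

giving chain groups C_0 ≅ Z^9, C_1 ≅ Z^27, C_2 ≅ Z^18.

The boundary map ∂_1: C_1 → C_0 sends each edge [p,q] (with p < q) to q − p. For instance
  ∂LM = M − L.
This gives a 9×27 integer matrix of rank 8; reducing to Smith normal form yields diagonal entries (1,1,1,1,1,1,1,1).

The boundary map ∂_2: C_2 → C_1 acts by ∂[p,q,r] = [q,r] − [p,r] + [p,q]. For instance
  ∂AEM = EM − AM + AE,
  ∂EGL = GL − EL + EG.
As a 27×18 matrix over Z this has rank 18, with invariant factors (1,1,1,1,1,1,1,1,1,1,1,1,1,1,1,1,1,2).

Reading off H_k = ker ∂_k / im ∂_{k+1}:

  H_0: rank C_0 − rank ∂_1 = 9 − 8 = 1, and the invariant factors of ∂_1 are all 1, so H_0 = Z.
  H_1: rank ker ∂_1 − rank ∂_2 = (27 − 8) − 18 = 1, and ∂_2 has invariant factor 2 > 1, so H_1 = Z ⊕ Z_2.
  H_2: rank ker ∂_2 − rank ∂_3 = (18 − 18) − 0 = 0, and there is no ∂_3, so H_2 = 0.

(K is a triangulation of the Klein bottle.)

H_0 = Z,  H_1 = Z ⊕ Z_2,  H_2 = 0.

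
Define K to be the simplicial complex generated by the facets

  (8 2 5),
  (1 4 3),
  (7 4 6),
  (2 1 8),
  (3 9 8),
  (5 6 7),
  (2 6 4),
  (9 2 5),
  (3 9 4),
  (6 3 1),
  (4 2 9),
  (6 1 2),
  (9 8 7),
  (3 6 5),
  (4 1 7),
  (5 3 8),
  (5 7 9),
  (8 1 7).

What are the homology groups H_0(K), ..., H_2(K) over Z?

Order the vertices as 1 < 2 < 3 < 4 < 5 < 6 < 7 < 8 < 9. Listing each simplex with vertices in this order, K has dimension 2 with simplices:

  0-simplices (9): [1], [2], [3], [4], [5], [6], [7], [8], [9]
  1-simplices (27): (27 of them)
  2-simplices (18): [1,2,6], [1,2,8], [1,3,4], [1,3,6], [1,4,7], [1,7,8], [2,4,6], [2,4,9], [2,5,8], [2,5,9], [3,4,9], [3,5,6], [3,5,8], [3,8,9], [4,6,7], [5,6,7], [5,7,9], [7,8,9]

so the chain groups are C_0 ≅ Z^9, C_1 ≅ Z^27, C_2 ≅ Z^18.

Boundary ∂_1: C_1 → C_0 is given by ∂[p,q] = [q] − [p].
As a 9×27 matrix over Z this has rank 8, with invariant factors (1,1,1,1,1,1,1,1).

∂_2: C_2 → C_1 maps a triangle to the signed sum of its edges. For instance
  ∂[1,3,6] = [3,6] − [1,6] + [1,3],
  ∂[3,5,8] = [5,8] − [3,8] + [3,5].
The 27×18 boundary matrix has rank 18 and Smith normal form diag(1,1,1,1,1,1,1,1,1,1,1,1,1,1,1,1,1,2).

Reading off H_k = ker ∂_k / im ∂_{k+1}:

  H_0: rank C_0 − rank ∂_1 = 9 − 8 = 1, and the invariant factors of ∂_1 are all 1, so H_0 = Z.
  H_1: rank ker ∂_1 − rank ∂_2 = (27 − 8) − 18 = 1, and ∂_2 has invariant factor 2 > 1, so H_1 = Z × Z/2.
  H_2: rank ker ∂_2 − rank ∂_3 = (18 − 18) − 0 = 0, and there is no ∂_3, so H_2 = 0.

H_0 ≅ Z,  H_1 ≅ Z × Z/2,  H_2 = 0.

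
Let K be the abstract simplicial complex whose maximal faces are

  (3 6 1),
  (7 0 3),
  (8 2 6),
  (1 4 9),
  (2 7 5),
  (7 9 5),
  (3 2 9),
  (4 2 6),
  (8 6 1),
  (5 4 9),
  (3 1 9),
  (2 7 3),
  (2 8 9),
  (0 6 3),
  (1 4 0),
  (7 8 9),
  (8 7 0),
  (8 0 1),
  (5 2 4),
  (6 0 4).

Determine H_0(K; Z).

H_0 ≅ Z.

Take the total order 0 < 1 < 2 < 3 < 4 < 5 < 6 < 7 < 8 < 9 on the vertex set. Then K (dimension 2) consists of the simplices:

  0-simplices (10): [0], [1], [2], [3], [4], [5], [6], [7], [8], [9]
  1-simplices (30): (30 of them)
  2-simplices (20): (20 of them)

giving chain groups C_0 ≅ Z^10, C_1 ≅ Z^30, C_2 ≅ Z^20.

Boundary ∂_1: C_1 → C_0 maps an edge to its endpoints' difference, ∂[p,q] = q − p. For instance
  ∂[2,5] = [5] − [2].
As a 10×30 matrix over Z this has rank 9, with invariant factors (1,1,1,1,1,1,1,1,1).

The boundary map ∂_2: C_2 → C_1 acts by ∂[p,q,r] = [q,r] − [p,r] + [p,q]. For instance
  ∂[2,4,5] = [4,5] − [2,5] + [2,4],
  ∂[0,1,4] = [1,4] − [0,4] + [0,1].
The 30×20 boundary matrix has rank 20 and Smith normal form diag(1,1,1,1,1,1,1,1,1,1,1,1,1,1,1,1,1,1,1,2).

Computing H_k = (kernel of ∂_k) / (image of ∂_{k+1}):

  H_0: rank C_0 − rank ∂_1 = 10 − 9 = 1, and the invariant factors of ∂_1 are all 1, so H_0 ≅ Z.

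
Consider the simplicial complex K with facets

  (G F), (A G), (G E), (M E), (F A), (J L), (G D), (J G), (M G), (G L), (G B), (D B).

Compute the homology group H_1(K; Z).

We work with the vertex ordering A < B < D < E < F < G < J < L < M. The simplices of K, each written with vertices in increasing order, are:

  0-simplices (9): A, B, D, E, F, G, J, L, M
  1-simplices (12): AF, AG, BD, BG, DG, EG, EM, FG, GJ, GL, GM, JL

so the chain groups are C_0 ≅ Z^9, C_1 ≅ Z^12.

Boundary ∂_1: C_1 → C_0 sends each edge [p,q] (with p < q) to q − p.
The 9×12 boundary matrix has rank 8 and Smith normal form diag(1,1,1,1,1,1,1,1).

Now H_k = ker ∂_k / im ∂_{k+1}, so:

  H_1: rank ker ∂_1 − rank ∂_2 = (12 − 8) − 0 = 4, and there is no ∂_2, so H_1 ≅ Z^4.

(K is a triangulation of a wedge of 4 circles.)

H_1 = Z^4.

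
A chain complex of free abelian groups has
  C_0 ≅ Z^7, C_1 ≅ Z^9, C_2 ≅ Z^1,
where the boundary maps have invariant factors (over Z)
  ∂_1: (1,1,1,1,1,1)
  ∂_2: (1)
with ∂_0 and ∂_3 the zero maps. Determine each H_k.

H_0: b_0 = 7 − 0 − 6 = 1; torsion from ∂_1 factors > 1: none. So H_0 = Z.
H_1: b_1 = 9 − 6 − 1 = 2; torsion from ∂_2 factors > 1: none. So H_1 = Z^2.
H_2: b_2 = 1 − 1 − 0 = 0; torsion from ∂_3 factors > 1: none. So H_2 = 0.

H_0 = Z,  H_1 = Z^2,  H_2 = 0.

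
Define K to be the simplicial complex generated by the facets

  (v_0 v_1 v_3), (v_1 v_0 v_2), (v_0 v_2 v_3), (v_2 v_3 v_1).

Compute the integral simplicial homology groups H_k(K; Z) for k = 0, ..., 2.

Order the vertices as v_0 < v_1 < v_2 < v_3. Listing each simplex with vertices in this order, K has dimension 2 with simplices:

  0-simplices (4): [v_0], [v_1], [v_2], [v_3]
  1-simplices (6): [v_0,v_1], [v_0,v_2], [v_0,v_3], [v_1,v_2], [v_1,v_3], [v_2,v_3]
  2-simplices (4): [v_0,v_1,v_2], [v_0,v_1,v_3], [v_0,v_2,v_3], [v_1,v_2,v_3]

giving chain groups C_0 ≅ Z^4, C_1 ≅ Z^6, C_2 ≅ Z^4.

Boundary ∂_1: C_1 → C_0 is given by ∂[p,q] = [q] − [p].
The resulting 4×6 matrix has rank 3, and its Smith normal form has invariant factors (1,1,1).

∂_2: C_2 → C_1 acts by ∂[p,q,r] = [q,r] − [p,r] + [p,q]. For instance
  ∂[v_0,v_1,v_2] = [v_1,v_2] − [v_0,v_2] + [v_0,v_1],
  ∂[v_1,v_2,v_3] = [v_2,v_3] − [v_1,v_3] + [v_1,v_2].
As a 6×4 matrix over Z this has rank 3, with invariant factors (1,1,1).

Computing H_k = (kernel of ∂_k) / (image of ∂_{k+1}):

  H_0: rank C_0 − rank ∂_1 = 4 − 3 = 1, and the invariant factors of ∂_1 are all 1, so H_0 ≅ Z.
  H_1: rank ker ∂_1 − rank ∂_2 = (6 − 3) − 3 = 0, and the invariant factors of ∂_2 are all 1, so H_1 ≅ 0.
  H_2: rank ker ∂_2 − rank ∂_3 = (4 − 3) − 0 = 1, and there is no ∂_3, so H_2 ≅ Z.

H_0 ≅ Z,  H_1 = 0,  H_2 ≅ Z.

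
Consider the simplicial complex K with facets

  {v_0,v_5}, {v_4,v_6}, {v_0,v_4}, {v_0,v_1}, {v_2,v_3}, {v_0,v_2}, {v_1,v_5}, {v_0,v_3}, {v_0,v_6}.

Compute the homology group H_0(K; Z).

H_0 = Z.

We work with the vertex ordering v_0 < v_1 < v_2 < v_3 < v_4 < v_5 < v_6. The simplices of K, each written with vertices in increasing order, are:

  0-simplices (7): [v_0], [v_1], [v_2], [v_3], [v_4], [v_5], [v_6]
  1-simplices (9): [v_0,v_1], [v_0,v_2], [v_0,v_3], [v_0,v_4], [v_0,v_5], [v_0,v_6], [v_1,v_5], [v_2,v_3], [v_4,v_6]

giving chain groups C_0 ≅ Z^7, C_1 ≅ Z^9.

The boundary map ∂_1: C_1 → C_0 sends each edge [p,q] (with p < q) to q − p. For instance
  ∂[v_4,v_6] = [v_6] − [v_4].
This gives a 7×9 integer matrix of rank 6; reducing to Smith normal form yields diagonal entries (1,1,1,1,1,1).

Computing H_k = (kernel of ∂_k) / (image of ∂_{k+1}):

  H_0: rank C_0 − rank ∂_1 = 7 − 6 = 1, and the invariant factors of ∂_1 are all 1, so H_0 ≅ Z.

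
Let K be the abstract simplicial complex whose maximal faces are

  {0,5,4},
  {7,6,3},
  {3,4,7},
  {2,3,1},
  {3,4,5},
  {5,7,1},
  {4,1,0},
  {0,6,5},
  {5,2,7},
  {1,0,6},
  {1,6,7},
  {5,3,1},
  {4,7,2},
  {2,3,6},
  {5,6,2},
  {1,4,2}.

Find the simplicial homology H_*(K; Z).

K has 8 vertices, 24 edges, 16 triangles.
rank ∂_0 = 0, rank ∂_1 = 7 ⇒ b_0 = 8 − 0 − 7 = 1; all invariant factors of ∂_1 are 1 so no torsion. So H_0 = Z.
rank ∂_1 = 7, rank ∂_2 = 15 ⇒ b_1 = 24 − 7 − 15 = 2; all invariant factors of ∂_2 are 1 so no torsion. So H_1 = Z^2.
rank ∂_2 = 15, rank ∂_3 = 0 ⇒ b_2 = 16 − 15 − 0 = 1. So H_2 = Z.

H_0 ≅ Z,  H_1 ≅ Z^2,  H_2 ≅ Z.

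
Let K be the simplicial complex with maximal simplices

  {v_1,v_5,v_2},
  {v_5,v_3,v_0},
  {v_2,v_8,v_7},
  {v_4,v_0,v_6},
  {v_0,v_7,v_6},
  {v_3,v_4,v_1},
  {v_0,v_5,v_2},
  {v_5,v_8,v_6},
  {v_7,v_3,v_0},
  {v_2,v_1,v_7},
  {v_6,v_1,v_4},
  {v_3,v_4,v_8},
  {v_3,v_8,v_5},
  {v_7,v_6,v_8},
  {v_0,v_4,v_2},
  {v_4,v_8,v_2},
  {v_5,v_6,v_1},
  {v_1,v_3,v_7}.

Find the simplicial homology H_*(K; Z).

We work with the vertex ordering v_0 < v_1 < v_2 < v_3 < v_4 < v_5 < v_6 < v_7 < v_8. The simplices of K, each written with vertices in increasing order, are:

  0-simplices (9): [v_0], [v_1], [v_2], [v_3], [v_4], [v_5], [v_6], [v_7], [v_8]
  1-simplices (27): (27 of them)
  2-simplices (18): (18 of them)

giving chain groups C_0 ≅ Z^9, C_1 ≅ Z^27, C_2 ≅ Z^18.

Boundary ∂_1: C_1 → C_0 sends each edge [p,q] (with p < q) to q − p. For instance
  ∂[v_1,v_4] = [v_4] − [v_1].
This gives a 9×27 integer matrix of rank 8; reducing to Smith normal form yields diagonal entries (1,1,1,1,1,1,1,1).

The boundary map ∂_2: C_2 → C_1 maps a triangle to the signed sum of its edges. For instance
  ∂[v_1,v_5,v_6] = [v_5,v_6] − [v_1,v_6] + [v_1,v_5],
  ∂[v_6,v_7,v_8] = [v_7,v_8] − [v_6,v_8] + [v_6,v_7].
The 27×18 boundary matrix has rank 17 and Smith normal form diag(1,1,1,1,1,1,1,1,1,1,1,1,1,1,1,1,1).

Reading off H_k = ker ∂_k / im ∂_{k+1}:

  H_0: rank C_0 − rank ∂_1 = 9 − 8 = 1, and the invariant factors of ∂_1 are all 1, so H_0 ≅ Z.
  H_1: rank ker ∂_1 − rank ∂_2 = (27 − 8) − 17 = 2, and the invariant factors of ∂_2 are all 1, so H_1 ≅ Z^2.
  H_2: rank ker ∂_2 − rank ∂_3 = (18 − 17) − 0 = 1, and there is no ∂_3, so H_2 ≅ Z.

As a check, the Euler characteristic is 9 − 27 + 18 = 0, which agrees with 1 − 2 + 1 = 0.

H_0 ≅ Z,  H_1 ≅ Z^2,  H_2 ≅ Z.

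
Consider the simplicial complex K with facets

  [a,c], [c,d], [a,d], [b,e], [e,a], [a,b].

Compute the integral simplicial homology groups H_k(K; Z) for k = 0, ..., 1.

H_0 = Z,  H_1 = Z^2.

K has 5 vertices, 6 edges.
rank ∂_0 = 0, rank ∂_1 = 4 ⇒ b_0 = 5 − 0 − 4 = 1; all invariant factors of ∂_1 are 1 so no torsion. So H_0 ≅ Z.
rank ∂_1 = 4, rank ∂_2 = 0 ⇒ b_1 = 6 − 4 − 0 = 2. So H_1 ≅ Z^2.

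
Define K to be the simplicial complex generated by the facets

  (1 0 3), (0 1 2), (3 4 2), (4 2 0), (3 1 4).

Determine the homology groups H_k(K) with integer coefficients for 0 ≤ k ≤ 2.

We work with the vertex ordering 0 < 1 < 2 < 3 < 4. The simplices of K, each written with vertices in increasing order, are:

  0-simplices (5): [0], [1], [2], [3], [4]
  1-simplices (10): [0,1], [0,2], [0,3], [0,4], [1,2], [1,3], [1,4], [2,3], [2,4], [3,4]
  2-simplices (5): [0,1,2], [0,1,3], [0,2,4], [1,3,4], [2,3,4]

so the chain groups are C_0 ≅ Z^5, C_1 ≅ Z^10, C_2 ≅ Z^5.

Boundary ∂_1: C_1 → C_0 is given by ∂[p,q] = [q] − [p]. For instance
  ∂[3,4] = [4] − [3].
The resulting 5×10 matrix has rank 4, and its Smith normal form has invariant factors (1,1,1,1).

∂_2: C_2 → C_1 sends each 2-simplex [p,q,r] to [q,r] − [p,r] + [p,q]. For instance
  ∂[2,3,4] = [3,4] − [2,4] + [2,3],
  ∂[0,1,2] = [1,2] − [0,2] + [0,1].
The resulting 10×5 matrix has rank 5, and its Smith normal form has invariant factors (1,1,1,1,1).

From H_k ≅ ker(∂_k) / im(∂_{k+1}) we obtain:

  H_0: rank C_0 − rank ∂_1 = 5 − 4 = 1, and the invariant factors of ∂_1 are all 1, so H_0 = Z.
  H_1: rank ker ∂_1 − rank ∂_2 = (10 − 4) − 5 = 1, and the invariant factors of ∂_2 are all 1, so H_1 = Z.
  H_2: rank ker ∂_2 − rank ∂_3 = (5 − 5) − 0 = 0, and there is no ∂_3, so H_2 = 0.

H_0 = Z,  H_1 = Z,  H_2 = 0.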